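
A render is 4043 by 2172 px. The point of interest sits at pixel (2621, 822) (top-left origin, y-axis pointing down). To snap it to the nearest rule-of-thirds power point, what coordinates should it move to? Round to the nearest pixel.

Third lines: x ∈ {1348, 2695}, y ∈ {724, 1448}.
2621 is closer to x = 2695; 822 is closer to y = 724.
So the nearest intersection is the upper-right power point.

(2695, 724)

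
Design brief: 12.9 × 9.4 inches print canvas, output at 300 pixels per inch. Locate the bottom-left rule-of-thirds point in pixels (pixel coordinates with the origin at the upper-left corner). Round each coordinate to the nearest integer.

(1290, 1880)

In pixels the canvas is 12.9 × 300 = 3870 wide and 9.4 × 300 = 2820 tall.
The bottom-left point is one-third across and two-thirds down:
x = 1 × 3870/3 ≈ 1290; y = 2 × 2820/3 ≈ 1880.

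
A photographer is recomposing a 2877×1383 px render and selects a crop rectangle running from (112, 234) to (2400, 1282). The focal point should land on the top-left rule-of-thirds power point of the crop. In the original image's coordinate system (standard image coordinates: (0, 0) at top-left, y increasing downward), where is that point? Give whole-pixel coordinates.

Crop width = 2400 − 112 = 2288 px; one third is 762.67 px.
Crop height = 1282 − 234 = 1048 px; one third is 349.33 px.
The top-left point is one-third across and one-third down within the crop:
x = 112 + 1 × 762.67 ≈ 875; y = 234 + 1 × 349.33 ≈ 583.

(875, 583)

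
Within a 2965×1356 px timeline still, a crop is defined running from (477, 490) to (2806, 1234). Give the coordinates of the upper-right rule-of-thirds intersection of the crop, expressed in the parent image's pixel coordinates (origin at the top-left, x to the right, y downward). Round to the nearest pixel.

(2030, 738)

Crop width = 2806 − 477 = 2329 px; one third is 776.33 px.
Crop height = 1234 − 490 = 744 px; one third is 248.00 px.
The upper-right point is two-thirds across and one-third down within the crop:
x = 477 + 2 × 776.33 ≈ 2030; y = 490 + 1 × 248.00 ≈ 738.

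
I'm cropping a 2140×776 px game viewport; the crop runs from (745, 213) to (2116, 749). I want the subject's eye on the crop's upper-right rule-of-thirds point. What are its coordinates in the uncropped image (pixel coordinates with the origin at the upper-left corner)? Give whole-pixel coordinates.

Crop width = 2116 − 745 = 1371 px; one third is 457.00 px.
Crop height = 749 − 213 = 536 px; one third is 178.67 px.
The upper-right point is two-thirds across and one-third down within the crop:
x = 745 + 2 × 457.00 ≈ 1659; y = 213 + 1 × 178.67 ≈ 392.

x = 1659 px, y = 392 px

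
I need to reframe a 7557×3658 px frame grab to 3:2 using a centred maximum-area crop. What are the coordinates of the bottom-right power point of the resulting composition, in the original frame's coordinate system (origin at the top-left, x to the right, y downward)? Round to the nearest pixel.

(4693, 2439)

7557/3658 > 3/2, so the 3:2 crop keeps the full height 3658 and trims width to 3658 × 3/2 = 5487.00 px.
Left offset = (7557 − 5487.00)/2 = 1035.00 px; top offset = 0.
Bottom-right is two-thirds across and two-thirds down within the crop:
x = 1035.00 + 2 × 5487.00/3 ≈ 4693; y = 0.00 + 2 × 3658.00/3 ≈ 2439.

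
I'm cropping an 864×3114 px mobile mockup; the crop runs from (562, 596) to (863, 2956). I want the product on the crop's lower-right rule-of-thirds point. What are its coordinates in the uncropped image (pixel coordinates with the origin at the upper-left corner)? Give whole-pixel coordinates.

x = 763 px, y = 2169 px

Crop width = 863 − 562 = 301 px; one third is 100.33 px.
Crop height = 2956 − 596 = 2360 px; one third is 786.67 px.
The lower-right point is two-thirds across and two-thirds down within the crop:
x = 562 + 2 × 100.33 ≈ 763; y = 596 + 2 × 786.67 ≈ 2169.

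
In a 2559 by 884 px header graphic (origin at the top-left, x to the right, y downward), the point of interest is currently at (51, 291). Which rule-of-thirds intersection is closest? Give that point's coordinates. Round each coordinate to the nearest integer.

Third lines: x ∈ {853, 1706}, y ∈ {295, 589}.
51 is closer to x = 853; 291 is closer to y = 295.
So the nearest intersection is the upper-left power point.

x = 853 px, y = 295 px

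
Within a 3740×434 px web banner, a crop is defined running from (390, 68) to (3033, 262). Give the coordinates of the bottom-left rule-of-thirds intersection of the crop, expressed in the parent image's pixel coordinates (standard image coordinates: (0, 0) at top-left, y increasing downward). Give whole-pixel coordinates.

Crop width = 3033 − 390 = 2643 px; one third is 881.00 px.
Crop height = 262 − 68 = 194 px; one third is 64.67 px.
The bottom-left point is one-third across and two-thirds down within the crop:
x = 390 + 1 × 881.00 ≈ 1271; y = 68 + 2 × 64.67 ≈ 197.

(1271, 197)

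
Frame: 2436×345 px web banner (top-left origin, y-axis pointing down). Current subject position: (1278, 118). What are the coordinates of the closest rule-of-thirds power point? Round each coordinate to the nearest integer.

Third lines: x ∈ {812, 1624}, y ∈ {115, 230}.
1278 is closer to x = 1624; 118 is closer to y = 115.
So the nearest intersection is the upper-right power point.

x = 1624 px, y = 115 px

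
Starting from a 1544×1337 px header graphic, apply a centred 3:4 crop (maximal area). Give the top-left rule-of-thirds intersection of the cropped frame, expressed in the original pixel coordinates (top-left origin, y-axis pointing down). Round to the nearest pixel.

1544/1337 > 3/4, so the 3:4 crop keeps the full height 1337 and trims width to 1337 × 3/4 = 1002.75 px.
Left offset = (1544 − 1002.75)/2 = 270.62 px; top offset = 0.
Top-left is one-third across and one-third down within the crop:
x = 270.62 + 1 × 1002.75/3 ≈ 605; y = 0.00 + 1 × 1337.00/3 ≈ 446.

(605, 446)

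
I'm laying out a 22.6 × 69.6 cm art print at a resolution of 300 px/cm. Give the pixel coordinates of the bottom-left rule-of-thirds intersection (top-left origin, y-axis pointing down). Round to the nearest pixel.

In pixels the canvas is 22.6 × 300 = 6780 wide and 69.6 × 300 = 20880 tall.
The bottom-left point is one-third across and two-thirds down:
x = 1 × 6780/3 ≈ 2260; y = 2 × 20880/3 ≈ 13920.

(2260, 13920)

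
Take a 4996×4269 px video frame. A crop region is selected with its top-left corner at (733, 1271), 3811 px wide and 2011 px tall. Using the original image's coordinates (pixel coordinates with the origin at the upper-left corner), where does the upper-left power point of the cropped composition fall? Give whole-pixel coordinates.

(2003, 1941)

One third of the crop width 3811 is 1270.33 px.
One third of the crop height 2011 is 670.33 px.
The upper-left point is one-third across and one-third down within the crop:
x = 733 + 1 × 1270.33 ≈ 2003; y = 1271 + 1 × 670.33 ≈ 1941.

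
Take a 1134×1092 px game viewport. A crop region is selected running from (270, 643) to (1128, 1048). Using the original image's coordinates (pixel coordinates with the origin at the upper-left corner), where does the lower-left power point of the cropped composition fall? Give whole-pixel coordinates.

(556, 913)

Crop width = 1128 − 270 = 858 px; one third is 286.00 px.
Crop height = 1048 − 643 = 405 px; one third is 135.00 px.
The lower-left point is one-third across and two-thirds down within the crop:
x = 270 + 1 × 286.00 ≈ 556; y = 643 + 2 × 135.00 ≈ 913.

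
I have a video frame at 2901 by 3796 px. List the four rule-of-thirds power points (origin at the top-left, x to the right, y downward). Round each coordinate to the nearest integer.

One third of 2901 is 967; one third of 3796 is 1265.33.
Vertical third lines at x = 967 and x = 1934; horizontal third lines at y = 1265 and y = 2531.

(967, 1265), (1934, 1265), (967, 2531), (1934, 2531)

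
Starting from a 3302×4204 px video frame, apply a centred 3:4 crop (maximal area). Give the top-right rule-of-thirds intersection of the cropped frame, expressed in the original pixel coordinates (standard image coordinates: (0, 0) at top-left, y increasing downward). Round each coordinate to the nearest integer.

3302/4204 > 3/4, so the 3:4 crop keeps the full height 4204 and trims width to 4204 × 3/4 = 3153.00 px.
Left offset = (3302 − 3153.00)/2 = 74.50 px; top offset = 0.
Top-right is two-thirds across and one-third down within the crop:
x = 74.50 + 2 × 3153.00/3 ≈ 2177; y = 0.00 + 1 × 4204.00/3 ≈ 1401.

(2177, 1401)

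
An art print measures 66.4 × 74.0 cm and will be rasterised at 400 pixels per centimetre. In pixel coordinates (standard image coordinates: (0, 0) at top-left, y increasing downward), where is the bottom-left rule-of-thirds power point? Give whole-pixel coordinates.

(8853, 19733)

In pixels the canvas is 66.4 × 400 = 26560 wide and 74.0 × 400 = 29600 tall.
The bottom-left point is one-third across and two-thirds down:
x = 1 × 26560/3 ≈ 8853; y = 2 × 29600/3 ≈ 19733.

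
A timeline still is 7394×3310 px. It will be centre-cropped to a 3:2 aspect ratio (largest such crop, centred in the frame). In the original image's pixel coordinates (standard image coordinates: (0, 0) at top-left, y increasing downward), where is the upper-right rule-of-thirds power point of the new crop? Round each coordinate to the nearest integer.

x = 4525 px, y = 1103 px

7394/3310 > 3/2, so the 3:2 crop keeps the full height 3310 and trims width to 3310 × 3/2 = 4965.00 px.
Left offset = (7394 − 4965.00)/2 = 1214.50 px; top offset = 0.
Upper-right is two-thirds across and one-third down within the crop:
x = 1214.50 + 2 × 4965.00/3 ≈ 4525; y = 0.00 + 1 × 3310.00/3 ≈ 1103.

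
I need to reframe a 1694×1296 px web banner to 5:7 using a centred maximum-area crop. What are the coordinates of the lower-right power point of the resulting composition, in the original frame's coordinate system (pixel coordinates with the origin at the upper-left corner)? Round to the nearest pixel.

1694/1296 > 5/7, so the 5:7 crop keeps the full height 1296 and trims width to 1296 × 5/7 = 925.71 px.
Left offset = (1694 − 925.71)/2 = 384.14 px; top offset = 0.
Lower-right is two-thirds across and two-thirds down within the crop:
x = 384.14 + 2 × 925.71/3 ≈ 1001; y = 0.00 + 2 × 1296.00/3 ≈ 864.

x = 1001 px, y = 864 px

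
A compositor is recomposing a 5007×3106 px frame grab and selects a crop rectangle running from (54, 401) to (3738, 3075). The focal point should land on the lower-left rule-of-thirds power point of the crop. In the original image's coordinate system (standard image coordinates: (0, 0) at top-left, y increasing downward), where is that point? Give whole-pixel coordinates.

x = 1282 px, y = 2184 px

Crop width = 3738 − 54 = 3684 px; one third is 1228.00 px.
Crop height = 3075 − 401 = 2674 px; one third is 891.33 px.
The lower-left point is one-third across and two-thirds down within the crop:
x = 54 + 1 × 1228.00 ≈ 1282; y = 401 + 2 × 891.33 ≈ 2184.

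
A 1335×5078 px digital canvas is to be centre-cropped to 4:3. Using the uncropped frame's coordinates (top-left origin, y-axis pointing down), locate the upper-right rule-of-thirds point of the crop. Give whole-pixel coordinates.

(890, 2372)

1335/5078 < 4/3, so the 4:3 crop keeps the full width 1335 and trims height to 1335 × 3/4 = 1001.25 px.
Top offset = (5078 − 1001.25)/2 = 2038.38 px; left offset = 0.
Upper-right is two-thirds across and one-third down within the crop:
x = 0.00 + 2 × 1335.00/3 ≈ 890; y = 2038.38 + 1 × 1001.25/3 ≈ 2372.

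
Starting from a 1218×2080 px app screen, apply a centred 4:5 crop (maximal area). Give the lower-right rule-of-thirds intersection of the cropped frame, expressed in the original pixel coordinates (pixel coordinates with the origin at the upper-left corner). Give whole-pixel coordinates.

1218/2080 < 4/5, so the 4:5 crop keeps the full width 1218 and trims height to 1218 × 5/4 = 1522.50 px.
Top offset = (2080 − 1522.50)/2 = 278.75 px; left offset = 0.
Lower-right is two-thirds across and two-thirds down within the crop:
x = 0.00 + 2 × 1218.00/3 ≈ 812; y = 278.75 + 2 × 1522.50/3 ≈ 1294.

x = 812 px, y = 1294 px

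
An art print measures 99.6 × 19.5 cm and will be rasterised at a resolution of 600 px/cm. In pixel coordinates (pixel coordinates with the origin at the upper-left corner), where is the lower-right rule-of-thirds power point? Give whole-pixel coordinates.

(39840, 7800)

In pixels the canvas is 99.6 × 600 = 59760 wide and 19.5 × 600 = 11700 tall.
The lower-right point is two-thirds across and two-thirds down:
x = 2 × 59760/3 ≈ 39840; y = 2 × 11700/3 ≈ 7800.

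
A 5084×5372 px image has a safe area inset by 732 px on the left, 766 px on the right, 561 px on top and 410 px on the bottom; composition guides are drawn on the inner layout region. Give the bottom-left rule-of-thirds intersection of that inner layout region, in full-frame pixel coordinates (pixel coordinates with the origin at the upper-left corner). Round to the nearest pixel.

x = 1927 px, y = 3495 px

Content width = 5084 − 732 − 766 = 3586 px; content height = 5372 − 561 − 410 = 4401 px.
Bottom-left is one-third across and two-thirds down within the inner layout region.
x = 732 + 1 × 3586/3 = 732 + 1195.33 ≈ 1927
y = 561 + 2 × 4401/3 = 561 + 2934.00 ≈ 3495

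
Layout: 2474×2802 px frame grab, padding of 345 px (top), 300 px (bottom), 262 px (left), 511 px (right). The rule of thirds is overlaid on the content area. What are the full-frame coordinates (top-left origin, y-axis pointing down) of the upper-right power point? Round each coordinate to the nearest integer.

Content width = 2474 − 262 − 511 = 1701 px; content height = 2802 − 345 − 300 = 2157 px.
Upper-right is two-thirds across and one-third down within the content area.
x = 262 + 2 × 1701/3 = 262 + 1134.00 ≈ 1396
y = 345 + 1 × 2157/3 = 345 + 719.00 ≈ 1064

x = 1396 px, y = 1064 px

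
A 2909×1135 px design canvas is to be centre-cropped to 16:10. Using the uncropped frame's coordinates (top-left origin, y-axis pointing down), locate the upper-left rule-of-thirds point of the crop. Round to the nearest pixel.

x = 1152 px, y = 378 px

2909/1135 > 16/10, so the 16:10 crop keeps the full height 1135 and trims width to 1135 × 16/10 = 1816.00 px.
Left offset = (2909 − 1816.00)/2 = 546.50 px; top offset = 0.
Upper-left is one-third across and one-third down within the crop:
x = 546.50 + 1 × 1816.00/3 ≈ 1152; y = 0.00 + 1 × 1135.00/3 ≈ 378.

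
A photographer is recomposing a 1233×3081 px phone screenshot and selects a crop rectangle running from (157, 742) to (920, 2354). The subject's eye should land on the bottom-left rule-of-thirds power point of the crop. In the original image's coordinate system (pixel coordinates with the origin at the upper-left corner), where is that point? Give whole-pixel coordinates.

Crop width = 920 − 157 = 763 px; one third is 254.33 px.
Crop height = 2354 − 742 = 1612 px; one third is 537.33 px.
The bottom-left point is one-third across and two-thirds down within the crop:
x = 157 + 1 × 254.33 ≈ 411; y = 742 + 2 × 537.33 ≈ 1817.

x = 411 px, y = 1817 px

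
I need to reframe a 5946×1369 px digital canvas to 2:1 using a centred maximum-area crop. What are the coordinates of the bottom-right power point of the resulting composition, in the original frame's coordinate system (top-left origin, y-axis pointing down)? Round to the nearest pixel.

5946/1369 > 2/1, so the 2:1 crop keeps the full height 1369 and trims width to 1369 × 2/1 = 2738.00 px.
Left offset = (5946 − 2738.00)/2 = 1604.00 px; top offset = 0.
Bottom-right is two-thirds across and two-thirds down within the crop:
x = 1604.00 + 2 × 2738.00/3 ≈ 3429; y = 0.00 + 2 × 1369.00/3 ≈ 913.

x = 3429 px, y = 913 px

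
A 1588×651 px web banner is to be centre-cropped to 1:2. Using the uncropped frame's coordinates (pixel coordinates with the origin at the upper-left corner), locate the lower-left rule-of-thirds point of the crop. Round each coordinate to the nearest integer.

1588/651 > 1/2, so the 1:2 crop keeps the full height 651 and trims width to 651 × 1/2 = 325.50 px.
Left offset = (1588 − 325.50)/2 = 631.25 px; top offset = 0.
Lower-left is one-third across and two-thirds down within the crop:
x = 631.25 + 1 × 325.50/3 ≈ 740; y = 0.00 + 2 × 651.00/3 ≈ 434.

(740, 434)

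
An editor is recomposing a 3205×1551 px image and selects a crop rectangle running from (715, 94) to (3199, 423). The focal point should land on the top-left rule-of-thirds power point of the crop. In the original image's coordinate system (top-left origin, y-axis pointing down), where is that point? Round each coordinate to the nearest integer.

Crop width = 3199 − 715 = 2484 px; one third is 828.00 px.
Crop height = 423 − 94 = 329 px; one third is 109.67 px.
The top-left point is one-third across and one-third down within the crop:
x = 715 + 1 × 828.00 ≈ 1543; y = 94 + 1 × 109.67 ≈ 204.

(1543, 204)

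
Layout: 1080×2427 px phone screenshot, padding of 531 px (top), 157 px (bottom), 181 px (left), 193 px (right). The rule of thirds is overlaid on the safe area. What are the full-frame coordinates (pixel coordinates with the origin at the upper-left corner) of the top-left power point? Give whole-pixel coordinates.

x = 416 px, y = 1111 px

Content width = 1080 − 181 − 193 = 706 px; content height = 2427 − 531 − 157 = 1739 px.
Top-left is one-third across and one-third down within the safe area.
x = 181 + 1 × 706/3 = 181 + 235.33 ≈ 416
y = 531 + 1 × 1739/3 = 531 + 579.67 ≈ 1111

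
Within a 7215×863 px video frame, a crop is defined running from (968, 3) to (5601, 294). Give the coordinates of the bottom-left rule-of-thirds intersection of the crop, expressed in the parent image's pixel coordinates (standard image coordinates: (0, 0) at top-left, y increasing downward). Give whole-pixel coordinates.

Crop width = 5601 − 968 = 4633 px; one third is 1544.33 px.
Crop height = 294 − 3 = 291 px; one third is 97.00 px.
The bottom-left point is one-third across and two-thirds down within the crop:
x = 968 + 1 × 1544.33 ≈ 2512; y = 3 + 2 × 97.00 ≈ 197.

x = 2512 px, y = 197 px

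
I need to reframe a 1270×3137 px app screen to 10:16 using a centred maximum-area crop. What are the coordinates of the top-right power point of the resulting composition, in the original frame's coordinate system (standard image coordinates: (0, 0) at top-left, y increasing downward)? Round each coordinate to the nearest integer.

x = 847 px, y = 1230 px

1270/3137 < 10/16, so the 10:16 crop keeps the full width 1270 and trims height to 1270 × 16/10 = 2032.00 px.
Top offset = (3137 − 2032.00)/2 = 552.50 px; left offset = 0.
Top-right is two-thirds across and one-third down within the crop:
x = 0.00 + 2 × 1270.00/3 ≈ 847; y = 552.50 + 1 × 2032.00/3 ≈ 1230.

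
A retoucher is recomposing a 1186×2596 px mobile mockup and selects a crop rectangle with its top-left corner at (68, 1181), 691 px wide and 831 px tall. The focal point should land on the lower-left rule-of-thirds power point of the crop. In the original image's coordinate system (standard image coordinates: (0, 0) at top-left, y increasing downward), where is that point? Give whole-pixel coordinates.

One third of the crop width 691 is 230.33 px.
One third of the crop height 831 is 277.00 px.
The lower-left point is one-third across and two-thirds down within the crop:
x = 68 + 1 × 230.33 ≈ 298; y = 1181 + 2 × 277.00 ≈ 1735.

(298, 1735)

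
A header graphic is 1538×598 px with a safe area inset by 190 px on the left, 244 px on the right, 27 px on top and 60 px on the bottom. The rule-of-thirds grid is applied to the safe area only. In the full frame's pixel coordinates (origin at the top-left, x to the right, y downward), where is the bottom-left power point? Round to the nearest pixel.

Content width = 1538 − 190 − 244 = 1104 px; content height = 598 − 27 − 60 = 511 px.
Bottom-left is one-third across and two-thirds down within the safe area.
x = 190 + 1 × 1104/3 = 190 + 368.00 ≈ 558
y = 27 + 2 × 511/3 = 27 + 340.67 ≈ 368

x = 558 px, y = 368 px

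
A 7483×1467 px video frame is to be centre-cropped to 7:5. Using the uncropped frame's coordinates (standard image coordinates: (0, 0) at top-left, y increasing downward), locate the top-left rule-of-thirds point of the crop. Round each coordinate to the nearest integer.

7483/1467 > 7/5, so the 7:5 crop keeps the full height 1467 and trims width to 1467 × 7/5 = 2053.80 px.
Left offset = (7483 − 2053.80)/2 = 2714.60 px; top offset = 0.
Top-left is one-third across and one-third down within the crop:
x = 2714.60 + 1 × 2053.80/3 ≈ 3399; y = 0.00 + 1 × 1467.00/3 ≈ 489.

(3399, 489)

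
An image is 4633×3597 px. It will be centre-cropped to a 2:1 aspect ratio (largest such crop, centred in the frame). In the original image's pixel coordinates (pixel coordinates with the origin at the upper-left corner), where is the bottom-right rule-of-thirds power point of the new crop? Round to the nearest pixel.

x = 3089 px, y = 2185 px

4633/3597 < 2/1, so the 2:1 crop keeps the full width 4633 and trims height to 4633 × 1/2 = 2316.50 px.
Top offset = (3597 − 2316.50)/2 = 640.25 px; left offset = 0.
Bottom-right is two-thirds across and two-thirds down within the crop:
x = 0.00 + 2 × 4633.00/3 ≈ 3089; y = 640.25 + 2 × 2316.50/3 ≈ 2185.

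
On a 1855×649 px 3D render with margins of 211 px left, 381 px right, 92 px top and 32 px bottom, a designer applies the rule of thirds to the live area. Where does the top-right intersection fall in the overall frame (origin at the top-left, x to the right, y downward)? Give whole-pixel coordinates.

x = 1053 px, y = 267 px

Content width = 1855 − 211 − 381 = 1263 px; content height = 649 − 92 − 32 = 525 px.
Top-right is two-thirds across and one-third down within the live area.
x = 211 + 2 × 1263/3 = 211 + 842.00 ≈ 1053
y = 92 + 1 × 525/3 = 92 + 175.00 ≈ 267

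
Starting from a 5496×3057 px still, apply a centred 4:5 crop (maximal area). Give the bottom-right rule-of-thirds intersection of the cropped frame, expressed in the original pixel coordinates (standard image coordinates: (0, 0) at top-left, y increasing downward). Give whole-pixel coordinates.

x = 3156 px, y = 2038 px

5496/3057 > 4/5, so the 4:5 crop keeps the full height 3057 and trims width to 3057 × 4/5 = 2445.60 px.
Left offset = (5496 − 2445.60)/2 = 1525.20 px; top offset = 0.
Bottom-right is two-thirds across and two-thirds down within the crop:
x = 1525.20 + 2 × 2445.60/3 ≈ 3156; y = 0.00 + 2 × 3057.00/3 ≈ 2038.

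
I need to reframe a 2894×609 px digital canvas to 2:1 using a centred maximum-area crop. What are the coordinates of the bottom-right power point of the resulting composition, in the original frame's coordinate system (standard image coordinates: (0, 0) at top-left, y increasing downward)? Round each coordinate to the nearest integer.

2894/609 > 2/1, so the 2:1 crop keeps the full height 609 and trims width to 609 × 2/1 = 1218.00 px.
Left offset = (2894 − 1218.00)/2 = 838.00 px; top offset = 0.
Bottom-right is two-thirds across and two-thirds down within the crop:
x = 838.00 + 2 × 1218.00/3 ≈ 1650; y = 0.00 + 2 × 609.00/3 ≈ 406.

(1650, 406)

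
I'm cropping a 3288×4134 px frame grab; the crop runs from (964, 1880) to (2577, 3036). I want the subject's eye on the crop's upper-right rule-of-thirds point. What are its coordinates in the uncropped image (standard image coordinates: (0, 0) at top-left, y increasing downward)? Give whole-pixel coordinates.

x = 2039 px, y = 2265 px

Crop width = 2577 − 964 = 1613 px; one third is 537.67 px.
Crop height = 3036 − 1880 = 1156 px; one third is 385.33 px.
The upper-right point is two-thirds across and one-third down within the crop:
x = 964 + 2 × 537.67 ≈ 2039; y = 1880 + 1 × 385.33 ≈ 2265.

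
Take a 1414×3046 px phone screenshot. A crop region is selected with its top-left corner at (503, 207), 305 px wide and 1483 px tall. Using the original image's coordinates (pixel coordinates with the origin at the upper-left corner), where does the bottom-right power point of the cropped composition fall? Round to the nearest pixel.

x = 706 px, y = 1196 px

One third of the crop width 305 is 101.67 px.
One third of the crop height 1483 is 494.33 px.
The bottom-right point is two-thirds across and two-thirds down within the crop:
x = 503 + 2 × 101.67 ≈ 706; y = 207 + 2 × 494.33 ≈ 1196.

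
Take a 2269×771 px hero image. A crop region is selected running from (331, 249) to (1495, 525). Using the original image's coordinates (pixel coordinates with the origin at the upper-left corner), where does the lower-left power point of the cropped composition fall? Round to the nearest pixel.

Crop width = 1495 − 331 = 1164 px; one third is 388.00 px.
Crop height = 525 − 249 = 276 px; one third is 92.00 px.
The lower-left point is one-third across and two-thirds down within the crop:
x = 331 + 1 × 388.00 ≈ 719; y = 249 + 2 × 92.00 ≈ 433.

(719, 433)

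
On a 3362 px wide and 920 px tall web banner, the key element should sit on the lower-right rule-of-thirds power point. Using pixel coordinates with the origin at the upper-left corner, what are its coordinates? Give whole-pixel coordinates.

The lower-right point sits two-thirds of the way across and two-thirds of the way down.
x = 2 × 3362/3 ≈ 2241; y = 2 × 920/3 ≈ 613.

x = 2241 px, y = 613 px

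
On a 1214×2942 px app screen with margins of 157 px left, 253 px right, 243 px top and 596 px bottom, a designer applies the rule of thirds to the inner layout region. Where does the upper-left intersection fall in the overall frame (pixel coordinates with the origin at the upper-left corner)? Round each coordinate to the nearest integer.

x = 425 px, y = 944 px

Content width = 1214 − 157 − 253 = 804 px; content height = 2942 − 243 − 596 = 2103 px.
Upper-left is one-third across and one-third down within the inner layout region.
x = 157 + 1 × 804/3 = 157 + 268.00 ≈ 425
y = 243 + 1 × 2103/3 = 243 + 701.00 ≈ 944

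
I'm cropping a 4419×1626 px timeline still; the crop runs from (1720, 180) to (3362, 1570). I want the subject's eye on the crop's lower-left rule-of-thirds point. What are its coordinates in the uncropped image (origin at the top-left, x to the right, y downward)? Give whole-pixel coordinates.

x = 2267 px, y = 1107 px

Crop width = 3362 − 1720 = 1642 px; one third is 547.33 px.
Crop height = 1570 − 180 = 1390 px; one third is 463.33 px.
The lower-left point is one-third across and two-thirds down within the crop:
x = 1720 + 1 × 547.33 ≈ 2267; y = 180 + 2 × 463.33 ≈ 1107.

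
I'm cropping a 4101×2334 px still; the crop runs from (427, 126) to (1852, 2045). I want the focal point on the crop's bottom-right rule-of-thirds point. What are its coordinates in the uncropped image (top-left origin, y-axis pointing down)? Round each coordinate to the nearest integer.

(1377, 1405)

Crop width = 1852 − 427 = 1425 px; one third is 475.00 px.
Crop height = 2045 − 126 = 1919 px; one third is 639.67 px.
The bottom-right point is two-thirds across and two-thirds down within the crop:
x = 427 + 2 × 475.00 ≈ 1377; y = 126 + 2 × 639.67 ≈ 1405.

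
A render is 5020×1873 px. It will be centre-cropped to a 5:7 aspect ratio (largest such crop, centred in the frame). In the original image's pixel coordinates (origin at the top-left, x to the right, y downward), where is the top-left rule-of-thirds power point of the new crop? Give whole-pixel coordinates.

x = 2287 px, y = 624 px

5020/1873 > 5/7, so the 5:7 crop keeps the full height 1873 and trims width to 1873 × 5/7 = 1337.86 px.
Left offset = (5020 − 1337.86)/2 = 1841.07 px; top offset = 0.
Top-left is one-third across and one-third down within the crop:
x = 1841.07 + 1 × 1337.86/3 ≈ 2287; y = 0.00 + 1 × 1873.00/3 ≈ 624.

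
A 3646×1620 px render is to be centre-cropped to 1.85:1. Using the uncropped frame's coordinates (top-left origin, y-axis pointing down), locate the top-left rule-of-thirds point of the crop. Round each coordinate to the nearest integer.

3646/1620 > 1.85/1, so the 1.85:1 crop keeps the full height 1620 and trims width to 1620 × 1.85/1 = 2997.00 px.
Left offset = (3646 − 2997.00)/2 = 324.50 px; top offset = 0.
Top-left is one-third across and one-third down within the crop:
x = 324.50 + 1 × 2997.00/3 ≈ 1324; y = 0.00 + 1 × 1620.00/3 ≈ 540.

(1324, 540)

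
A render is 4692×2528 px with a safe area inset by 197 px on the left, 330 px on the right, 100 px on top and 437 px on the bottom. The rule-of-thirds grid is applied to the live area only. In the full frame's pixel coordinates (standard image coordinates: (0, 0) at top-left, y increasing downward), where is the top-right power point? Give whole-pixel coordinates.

x = 2974 px, y = 764 px

Content width = 4692 − 197 − 330 = 4165 px; content height = 2528 − 100 − 437 = 1991 px.
Top-right is two-thirds across and one-third down within the live area.
x = 197 + 2 × 4165/3 = 197 + 2776.67 ≈ 2974
y = 100 + 1 × 1991/3 = 100 + 663.67 ≈ 764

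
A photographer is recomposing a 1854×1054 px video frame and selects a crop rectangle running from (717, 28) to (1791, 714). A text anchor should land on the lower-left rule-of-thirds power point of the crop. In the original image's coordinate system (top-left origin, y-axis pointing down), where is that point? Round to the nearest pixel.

Crop width = 1791 − 717 = 1074 px; one third is 358.00 px.
Crop height = 714 − 28 = 686 px; one third is 228.67 px.
The lower-left point is one-third across and two-thirds down within the crop:
x = 717 + 1 × 358.00 ≈ 1075; y = 28 + 2 × 228.67 ≈ 485.

x = 1075 px, y = 485 px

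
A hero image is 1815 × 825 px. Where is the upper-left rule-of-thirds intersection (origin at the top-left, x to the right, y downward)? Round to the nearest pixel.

x = 605 px, y = 275 px

The upper-left point sits one-third of the way across and one-third of the way down.
x = 1 × 1815/3 ≈ 605; y = 1 × 825/3 ≈ 275.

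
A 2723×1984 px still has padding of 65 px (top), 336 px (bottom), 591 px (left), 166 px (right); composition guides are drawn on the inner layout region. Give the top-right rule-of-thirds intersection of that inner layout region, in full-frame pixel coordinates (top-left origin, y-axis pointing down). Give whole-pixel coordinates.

Content width = 2723 − 591 − 166 = 1966 px; content height = 1984 − 65 − 336 = 1583 px.
Top-right is two-thirds across and one-third down within the inner layout region.
x = 591 + 2 × 1966/3 = 591 + 1310.67 ≈ 1902
y = 65 + 1 × 1583/3 = 65 + 527.67 ≈ 593

(1902, 593)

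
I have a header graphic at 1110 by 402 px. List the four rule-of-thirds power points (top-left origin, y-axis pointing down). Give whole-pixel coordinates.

(370, 134), (740, 134), (370, 268), (740, 268)

One third of 1110 is 370; one third of 402 is 134.
Vertical third lines at x = 370 and x = 740; horizontal third lines at y = 134 and y = 268.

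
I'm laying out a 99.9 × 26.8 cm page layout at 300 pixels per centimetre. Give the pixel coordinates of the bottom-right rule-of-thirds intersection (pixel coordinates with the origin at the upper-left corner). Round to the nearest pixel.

(19980, 5360)

In pixels the canvas is 99.9 × 300 = 29970 wide and 26.8 × 300 = 8040 tall.
The bottom-right point is two-thirds across and two-thirds down:
x = 2 × 29970/3 ≈ 19980; y = 2 × 8040/3 ≈ 5360.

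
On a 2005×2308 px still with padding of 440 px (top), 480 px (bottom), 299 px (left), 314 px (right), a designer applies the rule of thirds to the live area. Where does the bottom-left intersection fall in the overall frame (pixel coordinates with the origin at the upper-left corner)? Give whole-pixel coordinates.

Content width = 2005 − 299 − 314 = 1392 px; content height = 2308 − 440 − 480 = 1388 px.
Bottom-left is one-third across and two-thirds down within the live area.
x = 299 + 1 × 1392/3 = 299 + 464.00 ≈ 763
y = 440 + 2 × 1388/3 = 440 + 925.33 ≈ 1365

(763, 1365)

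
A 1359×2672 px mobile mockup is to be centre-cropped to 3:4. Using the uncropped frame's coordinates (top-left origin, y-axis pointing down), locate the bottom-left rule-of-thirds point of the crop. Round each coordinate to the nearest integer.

x = 453 px, y = 1638 px

1359/2672 < 3/4, so the 3:4 crop keeps the full width 1359 and trims height to 1359 × 4/3 = 1812.00 px.
Top offset = (2672 − 1812.00)/2 = 430.00 px; left offset = 0.
Bottom-left is one-third across and two-thirds down within the crop:
x = 0.00 + 1 × 1359.00/3 ≈ 453; y = 430.00 + 2 × 1812.00/3 ≈ 1638.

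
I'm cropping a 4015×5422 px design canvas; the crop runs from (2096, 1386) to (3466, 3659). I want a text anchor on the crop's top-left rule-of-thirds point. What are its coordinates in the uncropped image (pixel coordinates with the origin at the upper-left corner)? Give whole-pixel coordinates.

Crop width = 3466 − 2096 = 1370 px; one third is 456.67 px.
Crop height = 3659 − 1386 = 2273 px; one third is 757.67 px.
The top-left point is one-third across and one-third down within the crop:
x = 2096 + 1 × 456.67 ≈ 2553; y = 1386 + 1 × 757.67 ≈ 2144.

(2553, 2144)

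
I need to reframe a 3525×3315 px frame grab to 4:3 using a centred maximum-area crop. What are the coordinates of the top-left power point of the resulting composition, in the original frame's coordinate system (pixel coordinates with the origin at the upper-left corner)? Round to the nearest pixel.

3525/3315 < 4/3, so the 4:3 crop keeps the full width 3525 and trims height to 3525 × 3/4 = 2643.75 px.
Top offset = (3315 − 2643.75)/2 = 335.62 px; left offset = 0.
Top-left is one-third across and one-third down within the crop:
x = 0.00 + 1 × 3525.00/3 ≈ 1175; y = 335.62 + 1 × 2643.75/3 ≈ 1217.

x = 1175 px, y = 1217 px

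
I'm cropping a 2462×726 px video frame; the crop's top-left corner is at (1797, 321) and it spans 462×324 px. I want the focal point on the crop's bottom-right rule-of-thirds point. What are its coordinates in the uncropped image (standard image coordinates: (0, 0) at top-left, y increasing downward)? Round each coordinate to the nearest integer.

One third of the crop width 462 is 154.00 px.
One third of the crop height 324 is 108.00 px.
The bottom-right point is two-thirds across and two-thirds down within the crop:
x = 1797 + 2 × 154.00 ≈ 2105; y = 321 + 2 × 108.00 ≈ 537.

x = 2105 px, y = 537 px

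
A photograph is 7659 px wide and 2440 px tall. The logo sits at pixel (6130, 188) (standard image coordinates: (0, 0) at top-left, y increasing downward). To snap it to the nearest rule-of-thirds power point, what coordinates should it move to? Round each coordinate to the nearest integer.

(5106, 813)

Third lines: x ∈ {2553, 5106}, y ∈ {813, 1627}.
6130 is closer to x = 5106; 188 is closer to y = 813.
So the nearest intersection is the upper-right power point.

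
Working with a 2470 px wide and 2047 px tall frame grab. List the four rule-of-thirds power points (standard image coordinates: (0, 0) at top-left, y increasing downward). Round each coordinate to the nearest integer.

One third of 2470 is 823.33; one third of 2047 is 682.33.
Vertical third lines at x = 823 and x = 1647; horizontal third lines at y = 682 and y = 1365.

(823, 682), (1647, 682), (823, 1365), (1647, 1365)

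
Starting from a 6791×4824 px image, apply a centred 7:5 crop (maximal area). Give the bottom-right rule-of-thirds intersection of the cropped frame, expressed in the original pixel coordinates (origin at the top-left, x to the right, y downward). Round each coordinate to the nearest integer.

6791/4824 > 7/5, so the 7:5 crop keeps the full height 4824 and trims width to 4824 × 7/5 = 6753.60 px.
Left offset = (6791 − 6753.60)/2 = 18.70 px; top offset = 0.
Bottom-right is two-thirds across and two-thirds down within the crop:
x = 18.70 + 2 × 6753.60/3 ≈ 4521; y = 0.00 + 2 × 4824.00/3 ≈ 3216.

x = 4521 px, y = 3216 px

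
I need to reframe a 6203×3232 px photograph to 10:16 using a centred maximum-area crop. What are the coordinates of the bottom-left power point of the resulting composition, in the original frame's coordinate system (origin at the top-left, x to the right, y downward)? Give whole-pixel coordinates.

x = 2765 px, y = 2155 px

6203/3232 > 10/16, so the 10:16 crop keeps the full height 3232 and trims width to 3232 × 10/16 = 2020.00 px.
Left offset = (6203 − 2020.00)/2 = 2091.50 px; top offset = 0.
Bottom-left is one-third across and two-thirds down within the crop:
x = 2091.50 + 1 × 2020.00/3 ≈ 2765; y = 0.00 + 2 × 3232.00/3 ≈ 2155.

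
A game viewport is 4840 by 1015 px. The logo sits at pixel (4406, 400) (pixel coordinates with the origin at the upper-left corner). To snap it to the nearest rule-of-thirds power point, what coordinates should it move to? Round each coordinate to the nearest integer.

x = 3227 px, y = 338 px

Third lines: x ∈ {1613, 3227}, y ∈ {338, 677}.
4406 is closer to x = 3227; 400 is closer to y = 338.
So the nearest intersection is the upper-right power point.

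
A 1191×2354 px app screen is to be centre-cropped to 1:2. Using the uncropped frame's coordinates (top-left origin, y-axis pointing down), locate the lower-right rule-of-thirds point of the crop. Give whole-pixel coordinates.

x = 792 px, y = 1569 px

1191/2354 > 1/2, so the 1:2 crop keeps the full height 2354 and trims width to 2354 × 1/2 = 1177.00 px.
Left offset = (1191 − 1177.00)/2 = 7.00 px; top offset = 0.
Lower-right is two-thirds across and two-thirds down within the crop:
x = 7.00 + 2 × 1177.00/3 ≈ 792; y = 0.00 + 2 × 2354.00/3 ≈ 1569.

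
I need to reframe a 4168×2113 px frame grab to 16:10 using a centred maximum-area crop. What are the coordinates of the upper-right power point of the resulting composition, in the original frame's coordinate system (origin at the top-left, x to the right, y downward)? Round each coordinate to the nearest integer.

(2647, 704)

4168/2113 > 16/10, so the 16:10 crop keeps the full height 2113 and trims width to 2113 × 16/10 = 3380.80 px.
Left offset = (4168 − 3380.80)/2 = 393.60 px; top offset = 0.
Upper-right is two-thirds across and one-third down within the crop:
x = 393.60 + 2 × 3380.80/3 ≈ 2647; y = 0.00 + 1 × 2113.00/3 ≈ 704.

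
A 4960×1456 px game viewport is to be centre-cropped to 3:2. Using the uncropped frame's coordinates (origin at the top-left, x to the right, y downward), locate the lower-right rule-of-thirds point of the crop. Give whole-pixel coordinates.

(2844, 971)

4960/1456 > 3/2, so the 3:2 crop keeps the full height 1456 and trims width to 1456 × 3/2 = 2184.00 px.
Left offset = (4960 − 2184.00)/2 = 1388.00 px; top offset = 0.
Lower-right is two-thirds across and two-thirds down within the crop:
x = 1388.00 + 2 × 2184.00/3 ≈ 2844; y = 0.00 + 2 × 1456.00/3 ≈ 971.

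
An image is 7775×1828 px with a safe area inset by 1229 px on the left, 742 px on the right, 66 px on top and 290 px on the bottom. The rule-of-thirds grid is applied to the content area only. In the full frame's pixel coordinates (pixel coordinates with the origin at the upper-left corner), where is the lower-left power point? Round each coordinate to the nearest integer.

Content width = 7775 − 1229 − 742 = 5804 px; content height = 1828 − 66 − 290 = 1472 px.
Lower-left is one-third across and two-thirds down within the content area.
x = 1229 + 1 × 5804/3 = 1229 + 1934.67 ≈ 3164
y = 66 + 2 × 1472/3 = 66 + 981.33 ≈ 1047

(3164, 1047)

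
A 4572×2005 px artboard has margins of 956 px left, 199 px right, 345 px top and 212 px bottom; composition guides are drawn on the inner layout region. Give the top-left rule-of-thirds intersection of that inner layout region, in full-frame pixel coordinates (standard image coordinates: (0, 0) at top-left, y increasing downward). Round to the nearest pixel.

x = 2095 px, y = 828 px

Content width = 4572 − 956 − 199 = 3417 px; content height = 2005 − 345 − 212 = 1448 px.
Top-left is one-third across and one-third down within the inner layout region.
x = 956 + 1 × 3417/3 = 956 + 1139.00 ≈ 2095
y = 345 + 1 × 1448/3 = 345 + 482.67 ≈ 828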